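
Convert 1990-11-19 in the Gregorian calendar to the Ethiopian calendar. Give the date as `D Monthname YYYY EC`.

10 Hidar 1983 EC

Both dates share Julian Day Number 2448215; in the Ethiopian calendar that is 10 Hidar 1983 EC.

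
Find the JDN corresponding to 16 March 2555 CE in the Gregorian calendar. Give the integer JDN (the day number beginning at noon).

2654329

JDN 2299161 is 15 October 1582 CE (Gregorian); the target day is +355168 days from there, so JDN = 2654329.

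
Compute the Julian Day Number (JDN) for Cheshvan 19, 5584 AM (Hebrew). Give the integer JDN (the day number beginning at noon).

In the Gregorian calendar the same day is 24 October 1823.
JDN 2299161 is 15 October 1582 CE (Gregorian); the target day is +88032 days from there, so JDN = 2387193.

2387193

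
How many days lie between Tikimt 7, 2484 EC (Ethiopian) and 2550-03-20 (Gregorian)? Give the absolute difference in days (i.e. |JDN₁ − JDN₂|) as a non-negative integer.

21334

First date → JDN 2631173; second date → JDN 2652507.
The interval is |2631173 − 2652507| = 21334 days.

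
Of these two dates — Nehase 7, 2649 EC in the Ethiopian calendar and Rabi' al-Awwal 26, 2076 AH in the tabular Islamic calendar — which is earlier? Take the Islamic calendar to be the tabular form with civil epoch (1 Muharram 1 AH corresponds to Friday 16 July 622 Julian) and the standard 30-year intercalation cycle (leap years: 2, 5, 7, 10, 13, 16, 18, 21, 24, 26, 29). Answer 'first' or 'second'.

The two dates have Julian Day Numbers 2691739 and 2683835 respectively.
Since 2683835 < 2691739, the second date comes first.

second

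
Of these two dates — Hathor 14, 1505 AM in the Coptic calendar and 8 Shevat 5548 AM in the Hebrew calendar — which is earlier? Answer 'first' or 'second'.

First date → JDN 2374439; second date → JDN 2374130.
JDN 2374130 < JDN 2374439, so the second date is earlier.

second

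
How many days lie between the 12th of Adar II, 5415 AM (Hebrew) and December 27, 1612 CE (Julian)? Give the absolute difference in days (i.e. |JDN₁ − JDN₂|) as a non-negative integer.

15414

First date → JDN 2325616; second date → JDN 2310202.
The interval is |2325616 − 2310202| = 15414 days.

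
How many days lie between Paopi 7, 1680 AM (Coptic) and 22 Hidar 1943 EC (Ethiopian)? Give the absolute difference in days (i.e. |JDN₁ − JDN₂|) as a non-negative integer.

First date → JDN 2438321; second date → JDN 2433617.
The interval is |2438321 − 2433617| = 4704 days.

4704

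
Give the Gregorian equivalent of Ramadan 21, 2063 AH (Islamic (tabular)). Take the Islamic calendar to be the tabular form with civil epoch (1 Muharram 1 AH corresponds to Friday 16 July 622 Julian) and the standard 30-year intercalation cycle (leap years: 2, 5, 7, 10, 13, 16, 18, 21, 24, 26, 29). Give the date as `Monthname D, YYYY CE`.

November 6, 2623 CE

Julian Day Number of the source date = 2679400.
Converting JDN 2679400 to the Gregorian calendar gives 6 November 2623 CE.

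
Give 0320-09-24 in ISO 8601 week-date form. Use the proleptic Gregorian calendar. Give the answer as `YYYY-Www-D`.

The weekday is Friday (ISO weekday 5).
That Friday belongs to ISO week 39 of ISO year 320.

0320-W39-5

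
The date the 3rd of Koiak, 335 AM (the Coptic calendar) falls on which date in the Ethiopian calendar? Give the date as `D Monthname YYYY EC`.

Both dates share Julian Day Number 1947115; in the Ethiopian calendar that is 3 Tahsas 611 EC.

3 Tahsas 611 EC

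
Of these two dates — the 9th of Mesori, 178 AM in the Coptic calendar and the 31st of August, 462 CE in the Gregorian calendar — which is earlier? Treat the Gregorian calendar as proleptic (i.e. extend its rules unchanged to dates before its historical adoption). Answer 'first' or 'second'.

first

First date → JDN 1890017; second date → JDN 1890045.
JDN 1890017 < JDN 1890045, so the first date is earlier.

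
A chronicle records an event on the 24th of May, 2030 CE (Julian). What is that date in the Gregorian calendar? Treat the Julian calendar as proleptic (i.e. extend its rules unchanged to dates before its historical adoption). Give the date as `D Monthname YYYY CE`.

6 June 2030 CE

At this point the Julian calendar is 13 days behind the Gregorian.
24 May 2030 Julian + 13 days → 6 June 2030 Gregorian.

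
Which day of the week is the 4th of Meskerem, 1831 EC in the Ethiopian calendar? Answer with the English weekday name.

Equivalently 13 September 1838 Gregorian, JDN 2392631.
2392631 ≡ 3 (mod 7); counting from Monday = 0 gives Thursday.

Thursday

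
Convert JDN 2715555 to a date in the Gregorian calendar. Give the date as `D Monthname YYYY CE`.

Counting from JDN 2299161 = 15 Oct 1582 gives an offset of 416394 days.

2 November 2722 CE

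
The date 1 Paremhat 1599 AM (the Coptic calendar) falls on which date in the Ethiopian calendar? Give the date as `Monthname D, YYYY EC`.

Megabit 1, 1875 EC

The source date corresponds to 9 March 1883 in the Gregorian calendar (JDN 2408879).
That day falls on 1 Megabit 1875 EC in the Ethiopian calendar.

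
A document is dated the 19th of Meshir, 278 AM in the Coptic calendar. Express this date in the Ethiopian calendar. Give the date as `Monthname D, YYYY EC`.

Both dates share Julian Day Number 1926372; in the Ethiopian calendar that is 19 Yekatit 554 EC.

Yekatit 19, 554 EC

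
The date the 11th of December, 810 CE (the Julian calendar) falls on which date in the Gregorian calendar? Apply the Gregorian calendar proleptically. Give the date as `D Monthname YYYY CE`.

15 December 810 CE

For dates in this range the Gregorian date is 4 days ahead of the Julian.
11 December 810 Julian + 4 days → 15 December 810 Gregorian.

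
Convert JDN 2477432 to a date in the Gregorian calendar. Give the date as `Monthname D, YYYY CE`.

Counting from JDN 2299161 = 15 Oct 1582 gives an offset of 178271 days.

November 16, 2070 CE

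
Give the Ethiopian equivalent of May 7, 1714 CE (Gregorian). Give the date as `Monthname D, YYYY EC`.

Ginbot 1, 1706 EC

Julian Day Number of the source date = 2347212.
Converting JDN 2347212 to the Ethiopian calendar gives 1 Ginbot 1706 EC.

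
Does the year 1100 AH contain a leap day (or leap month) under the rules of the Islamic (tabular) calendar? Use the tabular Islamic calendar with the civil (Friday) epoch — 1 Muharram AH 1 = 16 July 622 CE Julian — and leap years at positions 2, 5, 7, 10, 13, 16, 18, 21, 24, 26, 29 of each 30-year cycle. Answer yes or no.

Year 1100 AH is year 20 of its 30-year cycle; leap positions are 2, 5, 7, 10, 13, 16, 18, 21, 24, 26, 29, so it is a common year (354 days).

no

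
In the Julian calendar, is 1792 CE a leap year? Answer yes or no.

yes

1792 mod 4 = 0, so it is a leap year in the Julian calendar.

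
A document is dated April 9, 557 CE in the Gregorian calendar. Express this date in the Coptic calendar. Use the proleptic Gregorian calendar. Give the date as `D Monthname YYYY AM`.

Both dates share Julian Day Number 1924599; in the Coptic calendar that is 12 Parmouti 273 AM.

12 Parmouti 273 AM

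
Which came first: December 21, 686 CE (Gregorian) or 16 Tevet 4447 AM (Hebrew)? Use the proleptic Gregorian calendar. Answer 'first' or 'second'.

first

First date → JDN 1971971; second date → JDN 1971991.
JDN 1971971 < JDN 1971991, so the first date is earlier.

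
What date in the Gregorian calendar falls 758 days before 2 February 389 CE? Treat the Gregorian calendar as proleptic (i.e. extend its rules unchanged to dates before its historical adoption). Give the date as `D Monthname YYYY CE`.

JDN of 2 February 389 CE = 1863172.
1863172 − 758 = 1862414.
JDN 1862414 in the Gregorian calendar is 6 January 387 CE.

6 January 387 CE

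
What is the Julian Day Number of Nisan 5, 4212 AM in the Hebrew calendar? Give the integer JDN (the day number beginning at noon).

1886222

Equivalently 13 March 452 (proleptic Gregorian).
JDN 2451545 is 1 January 2000 CE (Gregorian); the target day is −565323 days from there, so JDN = 1886222.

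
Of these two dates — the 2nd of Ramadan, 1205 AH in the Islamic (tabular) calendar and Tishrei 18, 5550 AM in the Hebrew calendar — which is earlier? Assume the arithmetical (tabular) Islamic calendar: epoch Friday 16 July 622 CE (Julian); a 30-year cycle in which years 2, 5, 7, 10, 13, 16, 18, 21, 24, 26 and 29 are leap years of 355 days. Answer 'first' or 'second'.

second

The two dates have Julian Day Numbers 2375334 and 2374760 respectively.
Since 2374760 < 2375334, the second date comes first.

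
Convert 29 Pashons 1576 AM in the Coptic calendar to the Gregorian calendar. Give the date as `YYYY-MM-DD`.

1860-06-05

Both dates share Julian Day Number 2400567; in the Gregorian calendar that is 5 June 1860 CE.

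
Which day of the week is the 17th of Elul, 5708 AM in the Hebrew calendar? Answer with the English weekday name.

Equivalently 21 September 1948 Gregorian, JDN 2432816.
2432816 ≡ 1 (mod 7); counting from Monday = 0 gives Tuesday.

Tuesday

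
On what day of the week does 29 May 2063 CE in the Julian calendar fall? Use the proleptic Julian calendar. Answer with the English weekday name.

In the Gregorian calendar this is 11 June 2063 (JDN 2474717).
Since JDN mod 7 = 0 (0 = Monday), the day is Monday.

Monday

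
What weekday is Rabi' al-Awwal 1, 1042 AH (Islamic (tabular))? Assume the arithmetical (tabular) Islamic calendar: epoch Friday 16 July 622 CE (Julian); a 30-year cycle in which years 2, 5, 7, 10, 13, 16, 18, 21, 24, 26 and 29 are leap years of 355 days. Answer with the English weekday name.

Equivalently 16 September 1632 Gregorian, JDN 2317395.
Since JDN mod 7 = 3 (0 = Monday), the day is Thursday.

Thursday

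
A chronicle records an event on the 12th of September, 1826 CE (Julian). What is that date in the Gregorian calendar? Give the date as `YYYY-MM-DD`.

For dates in this range the Gregorian date is 12 days ahead of the Julian.
12 September 1826 Julian + 12 days → 24 September 1826 Gregorian.

1826-09-24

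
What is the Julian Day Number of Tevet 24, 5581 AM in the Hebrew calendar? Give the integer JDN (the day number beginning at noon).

2386164

Equivalently 29 December 1820 (Gregorian).
JDN 2299161 is 15 October 1582 CE (Gregorian); the target day is +87003 days from there, so JDN = 2386164.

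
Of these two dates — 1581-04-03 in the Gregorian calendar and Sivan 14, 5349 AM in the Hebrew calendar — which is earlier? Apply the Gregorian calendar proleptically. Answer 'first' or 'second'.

First date → JDN 2298601; second date → JDN 2301579.
JDN 2298601 < JDN 2301579, so the first date is earlier.

first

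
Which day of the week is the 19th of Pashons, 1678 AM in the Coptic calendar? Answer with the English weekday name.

In the Gregorian calendar this is 27 May 1962 (JDN 2437812).
Since JDN mod 7 = 6 (0 = Monday), the day is Sunday.

Sunday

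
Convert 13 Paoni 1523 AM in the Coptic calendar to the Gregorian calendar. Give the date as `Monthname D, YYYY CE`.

Both dates share Julian Day Number 2381222; in the Gregorian calendar that is 19 June 1807 CE.

June 19, 1807 CE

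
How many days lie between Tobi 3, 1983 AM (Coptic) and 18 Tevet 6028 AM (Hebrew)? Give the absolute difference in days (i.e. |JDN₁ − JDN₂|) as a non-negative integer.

356

First date → JDN 2549077; second date → JDN 2549433.
The interval is |2549077 − 2549433| = 356 days.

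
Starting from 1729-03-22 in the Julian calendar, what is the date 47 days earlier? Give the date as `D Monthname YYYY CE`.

Counting 47 days back from JDN 2352656 reaches JDN 2352609, which is 3 February 1729 CE.

3 February 1729 CE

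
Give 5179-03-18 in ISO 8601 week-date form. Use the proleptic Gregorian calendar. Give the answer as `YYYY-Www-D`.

The weekday is Sunday (ISO weekday 7).
That Sunday belongs to ISO week 11 of ISO year 5179.

5179-W11-7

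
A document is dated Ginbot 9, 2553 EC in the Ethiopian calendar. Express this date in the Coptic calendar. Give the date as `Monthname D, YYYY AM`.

Pashons 9, 2277 AM

The source date corresponds to 21 May 2561 in the Gregorian calendar (JDN 2656587).
That day falls on 9 Pashons 2277 AM in the Coptic calendar.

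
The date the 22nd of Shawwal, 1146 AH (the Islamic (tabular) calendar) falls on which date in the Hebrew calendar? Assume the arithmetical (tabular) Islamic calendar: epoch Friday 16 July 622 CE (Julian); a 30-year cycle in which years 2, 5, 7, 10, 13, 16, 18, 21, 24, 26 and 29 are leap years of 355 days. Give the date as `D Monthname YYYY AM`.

The source date corresponds to 28 March 1734 in the Gregorian calendar (JDN 2354477).
That day falls on 23 Adar II 5494 AM in the Hebrew calendar.

23 Adar II 5494 AM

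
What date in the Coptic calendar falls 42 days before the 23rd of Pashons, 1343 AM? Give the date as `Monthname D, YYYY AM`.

Parmouti 11, 1343 AM

The starting date is JDN 2315457; 2315457 − 42 = 2315415.
JDN 2315415 corresponds to Parmouti 11, 1343 AM.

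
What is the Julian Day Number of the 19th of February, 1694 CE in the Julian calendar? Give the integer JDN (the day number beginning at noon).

2339841

In the Gregorian calendar the same day is 1 March 1694.
JDN 2451545 is 1 January 2000 CE (Gregorian); the target day is −111704 days from there, so JDN = 2339841.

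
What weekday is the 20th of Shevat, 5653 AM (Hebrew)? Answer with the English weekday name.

Monday

In the Gregorian calendar this is 6 February 1893 (JDN 2412501).
2412501 ≡ 0 (mod 7); counting from Monday = 0 gives Monday.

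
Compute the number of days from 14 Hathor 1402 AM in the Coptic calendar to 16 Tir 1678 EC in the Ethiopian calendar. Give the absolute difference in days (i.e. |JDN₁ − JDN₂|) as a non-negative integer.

First date → JDN 2336818; second date → JDN 2336880.
The interval is |2336818 − 2336880| = 62 days.

62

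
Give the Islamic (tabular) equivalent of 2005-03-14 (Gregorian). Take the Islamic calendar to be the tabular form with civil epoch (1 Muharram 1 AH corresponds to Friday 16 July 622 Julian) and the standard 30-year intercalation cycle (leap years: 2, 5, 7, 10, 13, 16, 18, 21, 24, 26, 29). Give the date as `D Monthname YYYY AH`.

3 Safar 1426 AH

Both dates share Julian Day Number 2453444; in the tabular Islamic calendar that is 3 Safar 1426 AH.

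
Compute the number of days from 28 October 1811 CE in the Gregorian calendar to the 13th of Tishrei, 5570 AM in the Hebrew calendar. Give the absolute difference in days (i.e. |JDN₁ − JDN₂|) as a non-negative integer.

765

First date → JDN 2382814; second date → JDN 2382049.
The interval is |2382814 − 2382049| = 765 days.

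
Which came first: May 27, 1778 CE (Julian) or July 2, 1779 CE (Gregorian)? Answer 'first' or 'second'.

first

First date → JDN 2370619; second date → JDN 2371009.
JDN 2370619 < JDN 2371009, so the first date is earlier.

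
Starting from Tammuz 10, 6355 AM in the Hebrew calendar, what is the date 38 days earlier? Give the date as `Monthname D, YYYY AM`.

Counting 38 days back from JDN 2669054 reaches JDN 2669016, which is Sivan 2, 6355 AM.

Sivan 2, 6355 AM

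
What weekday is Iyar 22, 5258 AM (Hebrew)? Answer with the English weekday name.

Monday

This is JDN 2268336 (23 May 1498 Gregorian).
Since JDN mod 7 = 0 (0 = Monday), the day is Monday.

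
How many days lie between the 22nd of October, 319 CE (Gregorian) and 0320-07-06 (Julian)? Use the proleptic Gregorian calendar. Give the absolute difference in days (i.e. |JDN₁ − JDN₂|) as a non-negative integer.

259

JDN of the first date = 1837866.
JDN of the second date = 1838125.
|1838125 − 1837866| = 259.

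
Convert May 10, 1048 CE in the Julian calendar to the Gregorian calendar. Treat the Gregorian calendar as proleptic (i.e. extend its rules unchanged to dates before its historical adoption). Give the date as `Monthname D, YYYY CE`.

At this point the Julian calendar is 6 days behind the Gregorian.
10 May 1048 Julian + 6 days → 16 May 1048 Gregorian.

May 16, 1048 CE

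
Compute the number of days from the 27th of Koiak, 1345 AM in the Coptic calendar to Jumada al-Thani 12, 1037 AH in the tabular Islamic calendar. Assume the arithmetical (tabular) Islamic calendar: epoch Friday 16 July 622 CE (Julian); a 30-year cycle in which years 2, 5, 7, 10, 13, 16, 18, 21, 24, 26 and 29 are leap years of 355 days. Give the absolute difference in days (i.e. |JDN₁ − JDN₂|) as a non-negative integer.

JDN of the first date = 2316042.
JDN of the second date = 2315723.
|2315723 − 2316042| = 319.

319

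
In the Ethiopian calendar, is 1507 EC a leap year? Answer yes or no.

1507 mod 4 = 3; in the Ethiopian calendar a year is leap when year mod 4 = 3, so it is a leap year.

yes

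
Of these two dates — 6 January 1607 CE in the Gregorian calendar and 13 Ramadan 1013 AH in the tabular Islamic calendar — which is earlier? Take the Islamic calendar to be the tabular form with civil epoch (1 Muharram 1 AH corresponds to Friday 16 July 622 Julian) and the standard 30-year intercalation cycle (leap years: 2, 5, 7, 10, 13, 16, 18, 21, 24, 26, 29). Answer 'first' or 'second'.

The two dates have Julian Day Numbers 2308010 and 2307307 respectively.
Since 2307307 < 2308010, the second date comes first.

second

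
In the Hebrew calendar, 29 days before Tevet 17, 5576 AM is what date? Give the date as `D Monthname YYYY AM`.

JDN of Tevet 17, 5576 AM = 2384357.
2384357 − 29 = 2384328.
JDN 2384328 in the Hebrew calendar is 18 Kislev 5576 AM.

18 Kislev 5576 AM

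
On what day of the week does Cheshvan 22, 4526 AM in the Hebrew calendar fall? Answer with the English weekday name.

Monday

This is JDN 2000789 (15 November 765 Gregorian).
2000789 ≡ 0 (mod 7); counting from Monday = 0 gives Monday.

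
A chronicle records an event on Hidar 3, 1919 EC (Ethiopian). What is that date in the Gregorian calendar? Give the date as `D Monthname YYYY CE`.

Julian Day Number of the source date = 2424832.
Converting JDN 2424832 to the Gregorian calendar gives 12 November 1926 CE.

12 November 1926 CE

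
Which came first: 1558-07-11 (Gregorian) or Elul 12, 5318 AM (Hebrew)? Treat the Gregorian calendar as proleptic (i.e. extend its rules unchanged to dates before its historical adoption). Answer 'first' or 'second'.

The two dates have Julian Day Numbers 2290299 and 2290355 respectively.
Since 2290299 < 2290355, the first date comes first.

first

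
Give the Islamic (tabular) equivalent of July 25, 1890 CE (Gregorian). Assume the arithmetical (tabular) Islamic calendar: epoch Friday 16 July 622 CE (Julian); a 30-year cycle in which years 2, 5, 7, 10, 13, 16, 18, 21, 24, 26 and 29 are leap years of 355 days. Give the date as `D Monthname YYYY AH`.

Julian Day Number of the source date = 2411574.
Converting JDN 2411574 to the tabular Islamic calendar gives 7 Dhu al-Hijjah 1307 AH.

7 Dhu al-Hijjah 1307 AH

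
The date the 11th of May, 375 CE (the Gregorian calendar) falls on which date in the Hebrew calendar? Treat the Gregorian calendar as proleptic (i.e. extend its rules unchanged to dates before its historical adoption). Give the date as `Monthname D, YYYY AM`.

Julian Day Number of the source date = 1858156.
Converting JDN 1858156 to the Hebrew calendar gives 23 Iyar 4135 AM.

Iyar 23, 4135 AM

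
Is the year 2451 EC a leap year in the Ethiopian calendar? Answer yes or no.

2451 mod 4 = 3; in the Ethiopian calendar a year is leap when year mod 4 = 3, so it is a leap year.

yes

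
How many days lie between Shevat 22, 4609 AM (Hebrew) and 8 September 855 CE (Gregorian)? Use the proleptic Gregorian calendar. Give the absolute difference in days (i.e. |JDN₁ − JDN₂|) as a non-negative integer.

JDN of the first date = 2031174.
JDN of the second date = 2033593.
|2033593 − 2031174| = 2419.

2419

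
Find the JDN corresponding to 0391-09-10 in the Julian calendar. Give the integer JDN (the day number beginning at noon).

In the proleptic Gregorian calendar the same day is 11 September 391.
JDN 2451545 is 1 January 2000 CE (Gregorian); the target day is −587422 days from there, so JDN = 1864123.

1864123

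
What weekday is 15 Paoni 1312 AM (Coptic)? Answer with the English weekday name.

In the Gregorian calendar this is 19 June 1596 (JDN 2304157).
Since JDN mod 7 = 2 (0 = Monday), the day is Wednesday.

Wednesday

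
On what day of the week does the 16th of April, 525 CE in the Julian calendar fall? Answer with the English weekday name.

Wednesday

Equivalently 18 April 525 Gregorian, JDN 1912920.
Since JDN mod 7 = 2 (0 = Monday), the day is Wednesday.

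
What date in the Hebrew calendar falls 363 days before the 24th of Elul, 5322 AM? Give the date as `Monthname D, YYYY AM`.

Counting 363 days back from JDN 2291815 reaches JDN 2291452, which is Elul 15, 5321 AM.

Elul 15, 5321 AM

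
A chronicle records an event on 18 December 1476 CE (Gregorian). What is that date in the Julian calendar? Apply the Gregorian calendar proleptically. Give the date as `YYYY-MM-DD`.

The Julian–Gregorian offset here is 9 days (Julian trailing).
18 December 1476 Gregorian − 9 days → 9 December 1476 Julian.

1476-12-09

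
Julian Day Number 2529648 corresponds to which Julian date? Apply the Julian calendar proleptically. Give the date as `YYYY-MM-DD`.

2213-10-19

The Gregorian equivalent of JDN 2529648 is 3 November 2213.
In the Julian calendar that day is 2213-10-19.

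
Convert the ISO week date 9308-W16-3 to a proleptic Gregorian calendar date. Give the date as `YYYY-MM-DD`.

ISO week 1 of 9308 is the week containing the first Thursday of 9308.
Week 16, day 3 (Wednesday) lands on 9308-04-18.

9308-04-18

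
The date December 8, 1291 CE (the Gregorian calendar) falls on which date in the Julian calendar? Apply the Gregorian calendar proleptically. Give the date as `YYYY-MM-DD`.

For dates in this range the Gregorian date is 7 days ahead of the Julian.
8 December 1291 Gregorian − 7 days → 1 December 1291 Julian.

1291-12-01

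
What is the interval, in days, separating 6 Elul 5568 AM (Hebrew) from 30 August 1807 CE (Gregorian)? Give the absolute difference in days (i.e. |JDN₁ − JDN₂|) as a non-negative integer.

365

JDN of the first date = 2381659.
JDN of the second date = 2381294.
|2381294 − 2381659| = 365.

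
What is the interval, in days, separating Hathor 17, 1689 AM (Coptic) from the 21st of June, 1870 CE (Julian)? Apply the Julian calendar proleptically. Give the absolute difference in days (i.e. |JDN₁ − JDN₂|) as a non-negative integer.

37401

JDN of the first date = 2441648.
JDN of the second date = 2404247.
|2404247 − 2441648| = 37401.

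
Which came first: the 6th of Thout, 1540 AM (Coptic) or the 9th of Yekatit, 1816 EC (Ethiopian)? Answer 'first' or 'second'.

First date → JDN 2387155; second date → JDN 2387308.
JDN 2387155 < JDN 2387308, so the first date is earlier.

first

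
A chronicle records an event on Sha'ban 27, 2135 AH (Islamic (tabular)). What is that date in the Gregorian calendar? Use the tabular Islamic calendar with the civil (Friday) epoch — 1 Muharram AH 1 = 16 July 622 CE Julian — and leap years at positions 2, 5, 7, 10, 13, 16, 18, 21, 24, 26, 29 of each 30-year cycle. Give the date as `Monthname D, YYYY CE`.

August 21, 2693 CE

Julian Day Number of the source date = 2704891.
Converting JDN 2704891 to the Gregorian calendar gives 21 August 2693 CE.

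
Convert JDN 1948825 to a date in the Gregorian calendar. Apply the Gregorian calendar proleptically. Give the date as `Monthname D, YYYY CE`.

JDN 2451545 is 1 Jan 2000; 1948825 is −502720 days from there.

August 8, 623 CE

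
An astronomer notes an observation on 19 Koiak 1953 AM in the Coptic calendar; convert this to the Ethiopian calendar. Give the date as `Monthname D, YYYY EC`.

Tahsas 19, 2229 EC

Julian Day Number of the source date = 2538106.
Converting JDN 2538106 to the Ethiopian calendar gives 19 Tahsas 2229 EC.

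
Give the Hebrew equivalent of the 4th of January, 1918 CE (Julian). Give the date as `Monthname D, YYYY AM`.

Shevat 4, 5678 AM

Both dates share Julian Day Number 2421611; in the Hebrew calendar that is 4 Shevat 5678 AM.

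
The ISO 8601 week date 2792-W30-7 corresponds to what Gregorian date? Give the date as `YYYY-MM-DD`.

ISO week 1 of 2792 is the week containing the first Thursday of 2792.
Week 30, day 7 (Sunday) lands on 2792-07-26.

2792-07-26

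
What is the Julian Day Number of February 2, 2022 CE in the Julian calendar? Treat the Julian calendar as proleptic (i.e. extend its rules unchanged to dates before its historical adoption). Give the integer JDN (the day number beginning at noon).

2459626

In the Gregorian calendar the same day is 15 February 2022.
JDN 2451545 is 1 January 2000 CE (Gregorian); the target day is +8081 days from there, so JDN = 2459626.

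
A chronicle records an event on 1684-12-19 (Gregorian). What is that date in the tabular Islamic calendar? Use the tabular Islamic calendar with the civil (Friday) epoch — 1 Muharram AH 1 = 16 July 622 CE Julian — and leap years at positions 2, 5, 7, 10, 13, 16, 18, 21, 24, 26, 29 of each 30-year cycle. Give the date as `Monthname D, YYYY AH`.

Both dates share Julian Day Number 2336482; in the tabular Islamic calendar that is 12 Muharram 1096 AH.

Muharram 12, 1096 AH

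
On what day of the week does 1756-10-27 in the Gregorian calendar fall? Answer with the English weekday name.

Since JDN mod 7 = 2 (0 = Monday), the day is Wednesday.

Wednesday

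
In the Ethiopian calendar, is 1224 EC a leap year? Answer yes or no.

no

1224 mod 4 = 0; in the Ethiopian calendar a year is leap when year mod 4 = 3, so it is a common year.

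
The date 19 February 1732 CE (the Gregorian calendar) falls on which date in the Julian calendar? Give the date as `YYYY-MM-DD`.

For dates in this range the Gregorian date is 11 days ahead of the Julian.
19 February 1732 Gregorian − 11 days → 8 February 1732 Julian.

1732-02-08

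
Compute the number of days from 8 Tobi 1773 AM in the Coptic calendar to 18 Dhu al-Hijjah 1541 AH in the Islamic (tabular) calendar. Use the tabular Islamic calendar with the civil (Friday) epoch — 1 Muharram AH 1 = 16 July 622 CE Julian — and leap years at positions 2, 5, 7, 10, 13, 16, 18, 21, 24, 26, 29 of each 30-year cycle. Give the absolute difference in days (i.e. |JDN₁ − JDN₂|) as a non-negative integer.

22127

First date → JDN 2472380; second date → JDN 2494507.
The interval is |2472380 − 2494507| = 22127 days.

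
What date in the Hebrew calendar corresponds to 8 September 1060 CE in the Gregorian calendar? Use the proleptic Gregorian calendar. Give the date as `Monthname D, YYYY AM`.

Tishrei 5, 4821 AM

Both dates share Julian Day Number 2108468; in the Hebrew calendar that is 5 Tishrei 4821 AM.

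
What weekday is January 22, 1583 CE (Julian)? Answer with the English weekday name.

Equivalently 1 February 1583 Gregorian, JDN 2299270.
Since JDN mod 7 = 1 (0 = Monday), the day is Tuesday.

Tuesday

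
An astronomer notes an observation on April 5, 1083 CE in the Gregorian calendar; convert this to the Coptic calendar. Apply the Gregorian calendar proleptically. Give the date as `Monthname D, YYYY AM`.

Julian Day Number of the source date = 2116712.
Converting JDN 2116712 to the Coptic calendar gives 4 Parmouti 799 AM.

Parmouti 4, 799 AM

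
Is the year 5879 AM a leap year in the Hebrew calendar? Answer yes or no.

Hebrew year 5879 is year 8 of its 19-year Metonic cycle; leap years are at positions 3, 6, 8, 11, 14, 17, 19, so it is a leap year (13 months).

yes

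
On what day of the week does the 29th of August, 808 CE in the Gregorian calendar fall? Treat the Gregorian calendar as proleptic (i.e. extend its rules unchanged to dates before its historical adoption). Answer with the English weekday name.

Since JDN mod 7 = 4 (0 = Monday), the day is Friday.

Friday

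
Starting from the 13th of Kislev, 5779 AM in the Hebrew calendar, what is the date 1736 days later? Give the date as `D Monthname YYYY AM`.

The starting date is JDN 2458444; 2458444 + 1736 = 2460180.
JDN 2460180 corresponds to 6 Elul 5783 AM.

6 Elul 5783 AM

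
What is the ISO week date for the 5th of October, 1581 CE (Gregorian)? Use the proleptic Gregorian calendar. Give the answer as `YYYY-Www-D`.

1581-W41-1

The weekday is Monday (ISO weekday 1).
That Monday belongs to ISO week 41 of ISO year 1581.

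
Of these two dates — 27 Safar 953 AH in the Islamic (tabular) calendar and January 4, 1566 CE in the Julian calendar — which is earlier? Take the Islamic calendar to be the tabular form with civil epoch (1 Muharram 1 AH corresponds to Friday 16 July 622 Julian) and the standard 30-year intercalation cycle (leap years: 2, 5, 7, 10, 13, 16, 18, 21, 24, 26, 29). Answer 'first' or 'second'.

Converting both to JDN: 2285853 vs 2293043; the smaller is the first.

first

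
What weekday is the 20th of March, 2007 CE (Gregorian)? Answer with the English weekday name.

Tuesday

JDN 2454180 mod 7 = 1, and JDN 0 was a Monday, so this is a Tuesday.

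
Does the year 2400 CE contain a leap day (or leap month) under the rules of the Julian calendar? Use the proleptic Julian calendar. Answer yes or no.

yes

2400 mod 4 = 0, so it is a leap year in the Julian calendar.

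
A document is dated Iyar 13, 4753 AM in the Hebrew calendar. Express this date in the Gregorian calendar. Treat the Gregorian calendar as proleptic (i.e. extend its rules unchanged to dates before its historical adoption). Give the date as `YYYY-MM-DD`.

Julian Day Number of the source date = 2083878.
Converting JDN 2083878 to the Gregorian calendar gives 12 May 993 CE.

0993-05-12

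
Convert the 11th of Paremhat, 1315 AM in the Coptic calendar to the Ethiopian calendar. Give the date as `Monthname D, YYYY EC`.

Both dates share Julian Day Number 2305158; in the Ethiopian calendar that is 11 Megabit 1591 EC.

Megabit 11, 1591 EC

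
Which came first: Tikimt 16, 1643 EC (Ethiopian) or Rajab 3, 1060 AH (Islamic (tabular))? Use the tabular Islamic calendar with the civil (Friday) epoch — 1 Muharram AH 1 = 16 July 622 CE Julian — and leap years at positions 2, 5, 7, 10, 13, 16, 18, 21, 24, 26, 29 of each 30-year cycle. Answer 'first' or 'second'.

second

Converting both to JDN: 2324006 vs 2323893; the smaller is the second.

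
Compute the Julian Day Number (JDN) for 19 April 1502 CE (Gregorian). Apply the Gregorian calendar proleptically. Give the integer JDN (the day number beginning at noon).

2269762

JDN 2451545 is 1 January 2000 CE (Gregorian); the target day is −181783 days from there, so JDN = 2269762.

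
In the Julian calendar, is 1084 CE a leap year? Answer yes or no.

1084 mod 4 = 0, so it is a leap year in the Julian calendar.

yes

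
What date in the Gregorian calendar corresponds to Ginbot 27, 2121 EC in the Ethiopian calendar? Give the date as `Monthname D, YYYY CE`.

June 5, 2129 CE

Julian Day Number of the source date = 2498817.
Converting JDN 2498817 to the Gregorian calendar gives 5 June 2129 CE.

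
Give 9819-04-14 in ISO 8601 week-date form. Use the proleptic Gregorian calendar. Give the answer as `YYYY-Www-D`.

The weekday is Wednesday (ISO weekday 3).
That Wednesday belongs to ISO week 15 of ISO year 9819.

9819-W15-3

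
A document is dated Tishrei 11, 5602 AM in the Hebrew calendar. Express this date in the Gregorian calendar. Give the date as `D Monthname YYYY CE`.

26 September 1841 CE

Julian Day Number of the source date = 2393740.
Converting JDN 2393740 to the Gregorian calendar gives 26 September 1841 CE.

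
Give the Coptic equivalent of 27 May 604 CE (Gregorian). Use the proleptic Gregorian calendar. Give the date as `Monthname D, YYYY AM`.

Both dates share Julian Day Number 1941813; in the Coptic calendar that is 29 Pashons 320 AM.

Pashons 29, 320 AM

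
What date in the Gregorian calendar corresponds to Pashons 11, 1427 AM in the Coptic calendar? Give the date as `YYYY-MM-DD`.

1711-05-17

Both dates share Julian Day Number 2346126; in the Gregorian calendar that is 17 May 1711 CE.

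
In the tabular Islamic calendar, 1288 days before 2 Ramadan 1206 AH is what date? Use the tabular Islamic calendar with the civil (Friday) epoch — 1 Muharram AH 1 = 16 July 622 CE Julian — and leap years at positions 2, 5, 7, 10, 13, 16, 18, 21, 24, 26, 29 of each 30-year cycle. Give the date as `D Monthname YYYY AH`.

13 Muharram 1203 AH

The starting date is JDN 2375689; 2375689 − 1288 = 2374401.
JDN 2374401 corresponds to 13 Muharram 1203 AH.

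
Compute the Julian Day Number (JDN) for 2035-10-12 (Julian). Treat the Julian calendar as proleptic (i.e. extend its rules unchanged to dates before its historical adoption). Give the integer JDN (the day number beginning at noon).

In the Gregorian calendar the same day is 25 October 2035.
JDN 2451545 is 1 January 2000 CE (Gregorian); the target day is +13081 days from there, so JDN = 2464626.

2464626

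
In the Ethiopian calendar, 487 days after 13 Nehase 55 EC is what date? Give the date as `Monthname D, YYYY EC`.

Tahsas 9, 57 EC

JDN of 13 Nehase 55 EC = 1744286.
1744286 + 487 = 1744773.
JDN 1744773 in the Ethiopian calendar is Tahsas 9, 57 EC.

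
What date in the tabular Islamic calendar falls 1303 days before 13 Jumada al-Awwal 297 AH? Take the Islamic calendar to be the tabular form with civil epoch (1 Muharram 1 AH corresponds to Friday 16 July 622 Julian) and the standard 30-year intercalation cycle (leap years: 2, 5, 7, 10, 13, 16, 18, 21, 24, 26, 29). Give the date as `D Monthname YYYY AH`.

Counting 1303 days back from JDN 2053463 reaches JDN 2052160, which is 10 Ramadan 293 AH.

10 Ramadan 293 AH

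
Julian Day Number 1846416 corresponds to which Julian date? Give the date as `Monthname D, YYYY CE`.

March 19, 343 CE

JDN 1846416 is 20 March 343 in the proleptic Gregorian calendar.
In the Julian calendar that day is March 19, 343 CE.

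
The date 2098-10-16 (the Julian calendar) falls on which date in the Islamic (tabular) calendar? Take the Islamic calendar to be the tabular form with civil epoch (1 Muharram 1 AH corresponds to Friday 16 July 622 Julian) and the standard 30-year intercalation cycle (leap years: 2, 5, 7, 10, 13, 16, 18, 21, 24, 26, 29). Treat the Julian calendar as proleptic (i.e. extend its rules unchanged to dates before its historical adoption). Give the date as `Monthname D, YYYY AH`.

Sha'ban 3, 1522 AH

The source date corresponds to 29 October 2098 in the Gregorian calendar (JDN 2487641).
That day falls on 3 Sha'ban 1522 AH in the tabular Islamic calendar.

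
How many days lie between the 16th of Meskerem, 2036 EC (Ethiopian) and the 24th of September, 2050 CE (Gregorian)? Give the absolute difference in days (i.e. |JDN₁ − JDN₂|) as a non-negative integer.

2554

First date → JDN 2467520; second date → JDN 2470074.
The interval is |2467520 − 2470074| = 2554 days.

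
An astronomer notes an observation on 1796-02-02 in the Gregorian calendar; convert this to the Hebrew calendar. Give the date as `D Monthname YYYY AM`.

Both dates share Julian Day Number 2377068; in the Hebrew calendar that is 23 Shevat 5556 AM.

23 Shevat 5556 AM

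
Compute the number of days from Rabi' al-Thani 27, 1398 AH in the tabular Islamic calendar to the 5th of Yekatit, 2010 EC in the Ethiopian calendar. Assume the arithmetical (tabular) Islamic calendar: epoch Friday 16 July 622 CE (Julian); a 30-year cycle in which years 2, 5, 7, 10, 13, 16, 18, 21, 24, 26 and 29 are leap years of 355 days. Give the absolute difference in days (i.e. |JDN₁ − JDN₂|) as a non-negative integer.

14557

First date → JDN 2443605; second date → JDN 2458162.
The interval is |2443605 − 2458162| = 14557 days.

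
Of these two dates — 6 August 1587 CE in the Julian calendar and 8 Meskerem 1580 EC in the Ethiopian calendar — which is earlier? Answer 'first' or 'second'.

Converting both to JDN: 2300927 vs 2300958; the smaller is the first.

first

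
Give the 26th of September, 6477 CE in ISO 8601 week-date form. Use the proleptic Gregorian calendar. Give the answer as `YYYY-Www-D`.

The weekday is Sunday (ISO weekday 7).
That Sunday belongs to ISO week 38 of ISO year 6477.

6477-W38-7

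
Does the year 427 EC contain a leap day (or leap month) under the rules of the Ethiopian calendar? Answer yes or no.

427 mod 4 = 3; in the Ethiopian calendar a year is leap when year mod 4 = 3, so it is a leap year.

yes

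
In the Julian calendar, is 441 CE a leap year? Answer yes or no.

441 mod 4 = 1, so it is a common year in the Julian calendar.

no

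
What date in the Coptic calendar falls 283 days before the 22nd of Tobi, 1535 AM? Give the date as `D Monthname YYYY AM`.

JDN of the 22nd of Tobi, 1535 AM = 2385464.
2385464 − 283 = 2385181.
JDN 2385181 in the Coptic calendar is 14 Parmouti 1534 AM.

14 Parmouti 1534 AM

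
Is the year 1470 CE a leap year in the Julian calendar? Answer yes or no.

1470 mod 4 = 2, so it is a common year in the Julian calendar.

no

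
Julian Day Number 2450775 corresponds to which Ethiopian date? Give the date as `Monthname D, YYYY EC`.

JDN 2450775 is 22 November 1997 in the Gregorian calendar.
In the Ethiopian calendar that day is Hidar 13, 1990 EC.

Hidar 13, 1990 EC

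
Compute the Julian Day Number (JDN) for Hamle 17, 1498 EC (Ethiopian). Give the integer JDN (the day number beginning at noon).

In the proleptic Gregorian calendar the same day is 21 July 1506.
JDN 2400001 is 17 November 1858 CE (Gregorian), MJD 0; the target day is −128685 days from there, so JDN = 2271316.

2271316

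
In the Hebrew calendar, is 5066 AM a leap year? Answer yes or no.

no

Hebrew year 5066 is year 12 of its 19-year Metonic cycle; leap years are at positions 3, 6, 8, 11, 14, 17, 19, so it is a common year (12 months).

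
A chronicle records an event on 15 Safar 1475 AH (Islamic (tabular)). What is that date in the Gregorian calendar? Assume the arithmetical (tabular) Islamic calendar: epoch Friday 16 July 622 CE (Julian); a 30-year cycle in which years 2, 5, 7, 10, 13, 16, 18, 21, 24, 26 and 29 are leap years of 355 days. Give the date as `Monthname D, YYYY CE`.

October 9, 2052 CE

Both dates share Julian Day Number 2470820; in the Gregorian calendar that is 9 October 2052 CE.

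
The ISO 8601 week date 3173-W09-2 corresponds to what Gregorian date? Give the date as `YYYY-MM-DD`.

ISO week 1 of 3173 is the week containing the first Thursday of 3173.
Week 9, day 2 (Tuesday) lands on 3173-02-27.

3173-02-27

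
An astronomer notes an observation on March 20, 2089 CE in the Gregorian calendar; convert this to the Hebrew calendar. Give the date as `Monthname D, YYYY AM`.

Both dates share Julian Day Number 2484131; in the Hebrew calendar that is 9 Nisan 5849 AM.

Nisan 9, 5849 AM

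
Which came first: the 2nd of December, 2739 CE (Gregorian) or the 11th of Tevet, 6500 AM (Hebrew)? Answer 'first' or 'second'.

first

First date → JDN 2721794; second date → JDN 2721826.
JDN 2721794 < JDN 2721826, so the first date is earlier.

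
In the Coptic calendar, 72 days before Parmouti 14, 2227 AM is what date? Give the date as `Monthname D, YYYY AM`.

JDN of Parmouti 14, 2227 AM = 2638299.
2638299 − 72 = 2638227.
JDN 2638227 in the Coptic calendar is Meshir 2, 2227 AM.

Meshir 2, 2227 AM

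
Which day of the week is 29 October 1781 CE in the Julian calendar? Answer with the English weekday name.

Friday

This is JDN 2371870 (9 November 1781 Gregorian).
2371870 ≡ 4 (mod 7); counting from Monday = 0 gives Friday.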